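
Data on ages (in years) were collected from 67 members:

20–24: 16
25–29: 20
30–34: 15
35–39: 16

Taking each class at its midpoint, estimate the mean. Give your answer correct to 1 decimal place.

29.3

Midpoints: 22, 27, 32, 37
Σfm = 16×22 + 20×27 + 15×32 + 16×37 = 1964
n = Σf = 67
Mean = 1964 / 67 = 29.3134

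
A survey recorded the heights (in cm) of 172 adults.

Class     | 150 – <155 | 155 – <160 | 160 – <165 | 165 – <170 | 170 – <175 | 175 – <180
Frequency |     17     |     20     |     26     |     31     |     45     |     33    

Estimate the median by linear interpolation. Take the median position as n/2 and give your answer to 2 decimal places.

168.71

Cumulative frequencies: 17, 37, 63, 94, 139, 172
n = 172; position = n/2 = 86.
This falls in the class 165 – <170: L = 165, F = 63, f = 31, h = 5.
Median ≈ 165 + ((86 − 63) / 31) × 5 = 168.7097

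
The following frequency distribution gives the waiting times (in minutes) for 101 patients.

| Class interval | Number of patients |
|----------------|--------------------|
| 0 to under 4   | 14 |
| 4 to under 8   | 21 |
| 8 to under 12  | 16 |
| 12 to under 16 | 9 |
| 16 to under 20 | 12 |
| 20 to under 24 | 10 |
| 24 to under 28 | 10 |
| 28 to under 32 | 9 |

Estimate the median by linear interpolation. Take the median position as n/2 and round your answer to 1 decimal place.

Cumulative frequencies: 14, 35, 51, 60, 72, 82, 92, 101
n = 101; position = n/2 = 50.5.
This falls in the class 8 to under 12: L = 8, F = 35, f = 16, h = 4.
Median ≈ 8 + ((50.5 − 35) / 16) × 4 = 11.8750

11.9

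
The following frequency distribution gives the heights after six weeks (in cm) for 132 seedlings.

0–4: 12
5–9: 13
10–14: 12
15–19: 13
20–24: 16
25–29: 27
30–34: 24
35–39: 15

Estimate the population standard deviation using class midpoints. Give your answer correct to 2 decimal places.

10.90

Midpoints: 2, 7, 12, 17, 22, 27, 32, 37
n = 132, Σfm = 2884, mean = 21.8485
Σfm² = 78708
Σf(m − x̄)² = Σfm² − (Σfm)²/n = 78708 − 2884²/132 = 15696.9697
Population variance = 15696.9697 / 132 = 118.9164
Standard deviation = √118.9164 = 10.9049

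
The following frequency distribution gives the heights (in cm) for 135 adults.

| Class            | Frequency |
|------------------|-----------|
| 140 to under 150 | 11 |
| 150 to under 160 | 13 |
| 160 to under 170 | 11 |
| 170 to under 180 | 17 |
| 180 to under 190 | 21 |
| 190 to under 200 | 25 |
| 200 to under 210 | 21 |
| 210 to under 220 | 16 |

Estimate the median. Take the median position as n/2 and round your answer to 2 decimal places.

Cumulative frequencies: 11, 24, 35, 52, 73, 98, 119, 135
n = 135; position = n/2 = 67.5.
This falls in the class 180 to under 190: L = 180, F = 52, f = 21, h = 10.
Median ≈ 180 + ((67.5 − 52) / 21) × 10 = 187.3810

187.38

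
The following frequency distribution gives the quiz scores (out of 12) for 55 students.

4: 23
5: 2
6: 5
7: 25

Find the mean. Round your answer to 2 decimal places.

Values: 4, 5, 6, 7
Σfx = 23×4 + 2×5 + 5×6 + 25×7 = 307
n = Σf = 55
Mean = 307 / 55 = 5.5818

5.58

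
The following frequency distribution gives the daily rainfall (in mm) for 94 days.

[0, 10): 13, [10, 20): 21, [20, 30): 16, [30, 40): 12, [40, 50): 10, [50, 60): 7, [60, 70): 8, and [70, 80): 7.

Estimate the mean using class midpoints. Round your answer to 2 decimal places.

Midpoints: 5, 15, 25, 35, 45, 55, 65, 75
Σfm = 13×5 + 21×15 + 16×25 + 12×35 + 10×45 + 7×55 + 8×65 + 7×75 = 3080
n = Σf = 94
Mean = 3080 / 94 = 32.7660

32.77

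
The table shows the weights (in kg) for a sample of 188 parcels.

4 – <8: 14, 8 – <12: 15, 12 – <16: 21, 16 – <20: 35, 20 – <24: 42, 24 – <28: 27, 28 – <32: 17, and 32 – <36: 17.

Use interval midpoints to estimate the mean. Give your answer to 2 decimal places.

20.60

Midpoints: 6, 10, 14, 18, 22, 26, 30, 34
Σfm = 14×6 + 15×10 + 21×14 + 35×18 + 42×22 + 27×26 + 17×30 + 17×34 = 3872
n = Σf = 188
Mean = 3872 / 188 = 20.5957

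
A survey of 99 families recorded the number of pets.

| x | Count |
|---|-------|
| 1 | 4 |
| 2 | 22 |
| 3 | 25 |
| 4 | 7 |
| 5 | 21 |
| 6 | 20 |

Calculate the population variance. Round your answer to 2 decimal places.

Values: 1, 2, 3, 4, 5, 6
n = 99, Σfx = 376, mean = 3.7980
Σfx² = 1674
Σf(x − x̄)² = Σfx² − (Σfx)²/n = 1674 − 376²/99 = 245.9596
Population variance = 245.9596 / 99 = 2.4844

2.48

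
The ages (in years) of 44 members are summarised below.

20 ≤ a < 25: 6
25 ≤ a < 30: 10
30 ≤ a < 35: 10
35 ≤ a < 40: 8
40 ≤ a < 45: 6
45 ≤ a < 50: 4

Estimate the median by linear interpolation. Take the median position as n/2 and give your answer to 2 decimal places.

Cumulative frequencies: 6, 16, 26, 34, 40, 44
n = 44; position = n/2 = 22.
This falls in the class 30 ≤ a < 35: L = 30, F = 16, f = 10, h = 5.
Median ≈ 30 + ((22 − 16) / 10) × 5 = 33.0000

33.00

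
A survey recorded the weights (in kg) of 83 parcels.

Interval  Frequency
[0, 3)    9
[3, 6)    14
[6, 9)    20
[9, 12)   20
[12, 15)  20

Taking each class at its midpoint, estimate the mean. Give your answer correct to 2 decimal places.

8.51

Midpoints: 1.5, 4.5, 7.5, 10.5, 13.5
Σfm = 9×1.5 + 14×4.5 + 20×7.5 + 20×10.5 + 20×13.5 = 706.5
n = Σf = 83
Mean = 706.5 / 83 = 8.5120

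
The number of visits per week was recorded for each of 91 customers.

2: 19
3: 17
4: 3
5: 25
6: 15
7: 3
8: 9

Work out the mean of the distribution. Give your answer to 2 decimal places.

4.49

Values: 2, 3, 4, 5, 6, 7, 8
Σfx = 19×2 + 17×3 + 3×4 + 25×5 + 15×6 + 3×7 + 9×8 = 409
n = Σf = 91
Mean = 409 / 91 = 4.4945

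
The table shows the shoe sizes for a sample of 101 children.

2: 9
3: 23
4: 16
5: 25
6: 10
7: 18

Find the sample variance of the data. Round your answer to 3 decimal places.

Values: 2, 3, 4, 5, 6, 7
n = 101, Σfx = 462, mean = 4.5743
Σfx² = 2366
Σf(x − x̄)² = Σfx² − (Σfx)²/n = 2366 − 462²/101 = 252.6931
Sample variance = 252.6931 / 100 = 2.5269

2.527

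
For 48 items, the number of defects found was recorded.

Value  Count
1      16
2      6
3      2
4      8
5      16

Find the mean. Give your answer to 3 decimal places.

Values: 1, 2, 3, 4, 5
Σfx = 16×1 + 6×2 + 2×3 + 8×4 + 16×5 = 146
n = Σf = 48
Mean = 146 / 48 = 3.0417

3.042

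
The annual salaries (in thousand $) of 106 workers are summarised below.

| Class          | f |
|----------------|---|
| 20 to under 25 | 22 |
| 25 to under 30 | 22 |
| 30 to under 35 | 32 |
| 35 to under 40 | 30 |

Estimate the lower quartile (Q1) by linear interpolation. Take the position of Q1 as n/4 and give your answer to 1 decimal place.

26.0

Cumulative frequencies: 22, 44, 76, 106
n = 106; position = n/4 = 26.5.
This falls in the class 25 to under 30: L = 25, F = 22, f = 22, h = 5.
Lower quartile ≈ 25 + ((26.5 − 22) / 22) × 5 = 26.0227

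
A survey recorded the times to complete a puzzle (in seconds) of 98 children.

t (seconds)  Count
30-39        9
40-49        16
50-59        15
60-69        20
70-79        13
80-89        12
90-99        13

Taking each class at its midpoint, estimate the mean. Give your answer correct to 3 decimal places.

64.704

Midpoints: 34.5, 44.5, 54.5, 64.5, 74.5, 84.5, 94.5
Σfm = 9×34.5 + 16×44.5 + 15×54.5 + 20×64.5 + 13×74.5 + 12×84.5 + 13×94.5 = 6341
n = Σf = 98
Mean = 6341 / 98 = 64.7041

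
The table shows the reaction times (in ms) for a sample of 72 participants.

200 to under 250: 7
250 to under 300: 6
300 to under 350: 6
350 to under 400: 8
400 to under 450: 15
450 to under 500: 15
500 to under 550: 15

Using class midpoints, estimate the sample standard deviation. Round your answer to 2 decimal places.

96.94

Midpoints: 225, 275, 325, 375, 425, 475, 525
n = 72, Σfm = 29550, mean = 410.4167
Σfm² = 12795000
Σf(m − x̄)² = Σfm² − (Σfm)²/n = 12795000 − 29550²/72 = 667187.5000
Sample variance = 667187.5000 / 71 = 9397.0070
Standard deviation = √9397.0070 = 96.9382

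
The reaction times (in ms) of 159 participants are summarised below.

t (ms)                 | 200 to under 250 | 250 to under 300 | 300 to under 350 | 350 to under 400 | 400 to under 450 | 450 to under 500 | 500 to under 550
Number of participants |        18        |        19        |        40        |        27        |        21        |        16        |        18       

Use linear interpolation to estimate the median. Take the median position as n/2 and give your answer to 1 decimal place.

Cumulative frequencies: 18, 37, 77, 104, 125, 141, 159
n = 159; position = n/2 = 79.5.
This falls in the class 350 to under 400: L = 350, F = 77, f = 27, h = 50.
Median ≈ 350 + ((79.5 − 77) / 27) × 50 = 354.6296

354.6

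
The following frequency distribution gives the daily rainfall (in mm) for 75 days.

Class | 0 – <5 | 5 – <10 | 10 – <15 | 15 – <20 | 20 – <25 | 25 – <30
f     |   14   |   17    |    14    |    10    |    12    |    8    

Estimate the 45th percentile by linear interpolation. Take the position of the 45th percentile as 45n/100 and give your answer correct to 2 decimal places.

10.98

Cumulative frequencies: 14, 31, 45, 55, 67, 75
n = 75; position = 45n/100 = 33.75.
This falls in the class 10 – <15: L = 10, F = 31, f = 14, h = 5.
45th percentile ≈ 10 + ((33.75 − 31) / 14) × 5 = 10.9821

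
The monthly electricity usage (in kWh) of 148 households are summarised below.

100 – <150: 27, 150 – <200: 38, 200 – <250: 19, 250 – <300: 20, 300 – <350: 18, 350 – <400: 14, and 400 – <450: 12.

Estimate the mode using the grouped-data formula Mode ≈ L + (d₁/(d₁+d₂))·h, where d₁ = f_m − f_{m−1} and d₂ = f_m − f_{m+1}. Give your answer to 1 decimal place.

168.3

Modal class: 150 – <200 (highest frequency 38).
d₁ = 38 − 27 = 11, d₂ = 38 − 19 = 19
Mode ≈ 150 + (11/(11+19)) × 50 = 150 + 18.3333 = 168.3333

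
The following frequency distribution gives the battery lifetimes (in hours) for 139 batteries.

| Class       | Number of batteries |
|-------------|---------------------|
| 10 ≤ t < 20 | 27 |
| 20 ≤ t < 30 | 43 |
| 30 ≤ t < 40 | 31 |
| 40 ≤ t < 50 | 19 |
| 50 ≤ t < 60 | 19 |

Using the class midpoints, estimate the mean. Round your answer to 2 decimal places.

Midpoints: 15, 25, 35, 45, 55
Σfm = 27×15 + 43×25 + 31×35 + 19×45 + 19×55 = 4465
n = Σf = 139
Mean = 4465 / 139 = 32.1223

32.12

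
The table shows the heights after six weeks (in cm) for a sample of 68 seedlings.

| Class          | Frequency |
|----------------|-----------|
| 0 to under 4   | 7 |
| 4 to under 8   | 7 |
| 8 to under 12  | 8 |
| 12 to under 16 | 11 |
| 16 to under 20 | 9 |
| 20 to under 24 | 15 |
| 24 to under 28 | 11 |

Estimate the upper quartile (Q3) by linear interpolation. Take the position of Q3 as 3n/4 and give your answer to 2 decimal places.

22.40

Cumulative frequencies: 7, 14, 22, 33, 42, 57, 68
n = 68; position = 3n/4 = 51.
This falls in the class 20 to under 24: L = 20, F = 42, f = 15, h = 4.
Upper quartile ≈ 20 + ((51 − 42) / 15) × 4 = 22.4000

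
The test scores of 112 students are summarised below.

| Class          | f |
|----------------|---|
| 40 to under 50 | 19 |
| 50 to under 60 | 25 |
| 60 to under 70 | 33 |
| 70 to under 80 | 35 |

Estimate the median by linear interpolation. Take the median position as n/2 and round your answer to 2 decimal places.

Cumulative frequencies: 19, 44, 77, 112
n = 112; position = n/2 = 56.
This falls in the class 60 to under 70: L = 60, F = 44, f = 33, h = 10.
Median ≈ 60 + ((56 − 44) / 33) × 10 = 63.6364

63.64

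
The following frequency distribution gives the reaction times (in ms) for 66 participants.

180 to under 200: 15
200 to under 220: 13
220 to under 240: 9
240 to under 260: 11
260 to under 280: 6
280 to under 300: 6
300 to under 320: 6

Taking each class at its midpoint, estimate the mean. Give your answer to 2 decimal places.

Midpoints: 190, 210, 230, 250, 270, 290, 310
Σfm = 15×190 + 13×210 + 9×230 + 11×250 + 6×270 + 6×290 + 6×310 = 15620
n = Σf = 66
Mean = 15620 / 66 = 236.6667

236.67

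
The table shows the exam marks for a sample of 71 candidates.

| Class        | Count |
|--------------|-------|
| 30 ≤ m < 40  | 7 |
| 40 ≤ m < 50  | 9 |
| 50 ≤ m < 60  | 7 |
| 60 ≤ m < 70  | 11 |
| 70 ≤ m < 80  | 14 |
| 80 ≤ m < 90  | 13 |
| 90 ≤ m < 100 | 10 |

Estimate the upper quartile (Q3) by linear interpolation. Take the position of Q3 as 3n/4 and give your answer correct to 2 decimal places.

84.04

Cumulative frequencies: 7, 16, 23, 34, 48, 61, 71
n = 71; position = 3n/4 = 53.25.
This falls in the class 80 ≤ m < 90: L = 80, F = 48, f = 13, h = 10.
Upper quartile ≈ 80 + ((53.25 − 48) / 13) × 10 = 84.0385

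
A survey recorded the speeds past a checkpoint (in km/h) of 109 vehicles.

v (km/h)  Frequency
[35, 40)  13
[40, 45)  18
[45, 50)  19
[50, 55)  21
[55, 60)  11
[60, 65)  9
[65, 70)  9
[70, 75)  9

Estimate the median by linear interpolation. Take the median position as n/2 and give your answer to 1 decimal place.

Cumulative frequencies: 13, 31, 50, 71, 82, 91, 100, 109
n = 109; position = n/2 = 54.5.
This falls in the class [50, 55): L = 50, F = 50, f = 21, h = 5.
Median ≈ 50 + ((54.5 − 50) / 21) × 5 = 51.0714

51.1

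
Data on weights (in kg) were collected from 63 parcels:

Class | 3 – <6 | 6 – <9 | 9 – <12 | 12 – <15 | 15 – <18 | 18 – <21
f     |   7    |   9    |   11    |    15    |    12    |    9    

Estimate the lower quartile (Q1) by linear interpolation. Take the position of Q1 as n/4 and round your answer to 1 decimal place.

8.9

Cumulative frequencies: 7, 16, 27, 42, 54, 63
n = 63; position = n/4 = 15.75.
This falls in the class 6 – <9: L = 6, F = 7, f = 9, h = 3.
Lower quartile ≈ 6 + ((15.75 − 7) / 9) × 3 = 8.9167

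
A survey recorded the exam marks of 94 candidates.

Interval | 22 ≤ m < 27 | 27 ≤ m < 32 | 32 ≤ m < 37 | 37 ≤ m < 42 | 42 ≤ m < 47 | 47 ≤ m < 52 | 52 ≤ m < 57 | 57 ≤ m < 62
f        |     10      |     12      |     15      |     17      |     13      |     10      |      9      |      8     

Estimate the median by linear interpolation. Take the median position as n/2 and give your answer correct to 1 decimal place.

Cumulative frequencies: 10, 22, 37, 54, 67, 77, 86, 94
n = 94; position = n/2 = 47.
This falls in the class 37 ≤ m < 42: L = 37, F = 37, f = 17, h = 5.
Median ≈ 37 + ((47 − 37) / 17) × 5 = 39.9412

39.9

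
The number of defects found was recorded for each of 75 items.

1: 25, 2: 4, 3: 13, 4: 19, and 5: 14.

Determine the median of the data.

Cumulative frequencies: 25, 29, 42, 61, 75
n = 75, so the median is the value in position (n+1)/2 = 38.
Position 38 falls at value 3.

3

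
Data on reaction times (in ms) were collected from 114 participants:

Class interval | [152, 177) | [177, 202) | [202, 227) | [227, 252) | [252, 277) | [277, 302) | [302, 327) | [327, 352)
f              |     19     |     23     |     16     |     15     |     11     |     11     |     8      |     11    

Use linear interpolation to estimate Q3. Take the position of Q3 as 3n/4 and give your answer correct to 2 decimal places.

Cumulative frequencies: 19, 42, 58, 73, 84, 95, 103, 114
n = 114; position = 3n/4 = 85.5.
This falls in the class [277, 302): L = 277, F = 84, f = 11, h = 25.
Upper quartile ≈ 277 + ((85.5 − 84) / 11) × 25 = 280.4091

280.41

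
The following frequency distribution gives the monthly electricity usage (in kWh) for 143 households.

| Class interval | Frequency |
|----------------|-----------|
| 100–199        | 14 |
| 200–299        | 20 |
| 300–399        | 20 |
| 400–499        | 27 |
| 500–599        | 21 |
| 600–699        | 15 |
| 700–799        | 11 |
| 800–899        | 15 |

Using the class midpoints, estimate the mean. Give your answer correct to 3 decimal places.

478.871

Midpoints: 149.5, 249.5, 349.5, 449.5, 549.5, 649.5, 749.5, 849.5
Σfm = 14×149.5 + 20×249.5 + 20×349.5 + 27×449.5 + 21×549.5 + 15×649.5 + 11×749.5 + 15×849.5 = 68478.5
n = Σf = 143
Mean = 68478.5 / 143 = 478.8706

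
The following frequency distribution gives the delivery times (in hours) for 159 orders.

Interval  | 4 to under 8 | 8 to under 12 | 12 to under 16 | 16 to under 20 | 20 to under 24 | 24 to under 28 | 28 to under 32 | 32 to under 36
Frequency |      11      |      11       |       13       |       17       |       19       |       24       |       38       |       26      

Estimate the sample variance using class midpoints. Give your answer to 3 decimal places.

74.212

Midpoints: 6, 10, 14, 18, 22, 26, 30, 34
n = 159, Σfm = 3730, mean = 23.4591
Σfm² = 99228
Σf(m − x̄)² = Σfm² − (Σfm)²/n = 99228 − 3730²/159 = 11725.4843
Sample variance = 11725.4843 / 158 = 74.2119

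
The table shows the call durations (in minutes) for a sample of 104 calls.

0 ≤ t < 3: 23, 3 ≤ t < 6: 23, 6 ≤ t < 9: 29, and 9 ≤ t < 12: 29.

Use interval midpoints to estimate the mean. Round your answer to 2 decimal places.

6.35

Midpoints: 1.5, 4.5, 7.5, 10.5
Σfm = 23×1.5 + 23×4.5 + 29×7.5 + 29×10.5 = 660
n = Σf = 104
Mean = 660 / 104 = 6.3462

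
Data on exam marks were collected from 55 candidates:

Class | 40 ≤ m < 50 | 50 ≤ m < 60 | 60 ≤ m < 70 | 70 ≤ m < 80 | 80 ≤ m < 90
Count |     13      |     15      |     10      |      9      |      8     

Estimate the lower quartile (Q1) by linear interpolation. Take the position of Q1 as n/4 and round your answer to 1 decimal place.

Cumulative frequencies: 13, 28, 38, 47, 55
n = 55; position = n/4 = 13.75.
This falls in the class 50 ≤ m < 60: L = 50, F = 13, f = 15, h = 10.
Lower quartile ≈ 50 + ((13.75 − 13) / 15) × 10 = 50.5000

50.5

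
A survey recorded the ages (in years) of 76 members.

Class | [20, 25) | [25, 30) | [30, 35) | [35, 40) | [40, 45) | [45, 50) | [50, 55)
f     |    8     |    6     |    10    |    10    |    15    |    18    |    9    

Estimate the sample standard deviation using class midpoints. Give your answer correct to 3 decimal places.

Midpoints: 22.5, 27.5, 32.5, 37.5, 42.5, 47.5, 52.5
n = 76, Σfm = 3010, mean = 39.6053
Σfm² = 125725
Σf(m − x̄)² = Σfm² − (Σfm)²/n = 125725 − 3010²/76 = 6513.1579
Sample variance = 6513.1579 / 75 = 86.8421
Standard deviation = √86.8421 = 9.3189

9.319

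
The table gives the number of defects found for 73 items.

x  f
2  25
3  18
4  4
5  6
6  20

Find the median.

3

Cumulative frequencies: 25, 43, 47, 53, 73
n = 73, so the median is the value in position (n+1)/2 = 37.
Position 37 falls at value 3.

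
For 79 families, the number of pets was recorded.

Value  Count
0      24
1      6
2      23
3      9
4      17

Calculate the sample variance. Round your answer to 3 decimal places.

Values: 0, 1, 2, 3, 4
n = 79, Σfx = 147, mean = 1.8608
Σfx² = 451
Σf(x − x̄)² = Σfx² − (Σfx)²/n = 451 − 147²/79 = 177.4684
Sample variance = 177.4684 / 78 = 2.2752

2.275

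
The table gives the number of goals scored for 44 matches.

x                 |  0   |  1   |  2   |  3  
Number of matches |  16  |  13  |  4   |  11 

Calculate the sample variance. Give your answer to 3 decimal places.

1.436

Values: 0, 1, 2, 3
n = 44, Σfx = 54, mean = 1.2273
Σfx² = 128
Σf(x − x̄)² = Σfx² − (Σfx)²/n = 128 − 54²/44 = 61.7273
Sample variance = 61.7273 / 43 = 1.4355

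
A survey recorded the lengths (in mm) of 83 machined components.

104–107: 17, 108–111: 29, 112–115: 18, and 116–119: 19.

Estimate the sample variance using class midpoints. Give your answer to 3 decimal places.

18.083

Midpoints: 105.5, 109.5, 113.5, 117.5
n = 83, Σfm = 9244.5, mean = 111.3795
Σfm² = 1031130.75
Σf(m − x̄)² = Σfm² − (Σfm)²/n = 1031130.75 − 9244.5²/83 = 1482.7952
Sample variance = 1482.7952 / 82 = 18.0829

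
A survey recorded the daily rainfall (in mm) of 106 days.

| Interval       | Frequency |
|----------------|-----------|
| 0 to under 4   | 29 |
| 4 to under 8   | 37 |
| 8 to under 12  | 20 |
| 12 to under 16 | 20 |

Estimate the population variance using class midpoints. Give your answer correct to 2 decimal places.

Midpoints: 2, 6, 10, 14
n = 106, Σfm = 760, mean = 7.1698
Σfm² = 7368
Σf(m − x̄)² = Σfm² − (Σfm)²/n = 7368 − 760²/106 = 1918.9434
Population variance = 1918.9434 / 106 = 18.1032

18.10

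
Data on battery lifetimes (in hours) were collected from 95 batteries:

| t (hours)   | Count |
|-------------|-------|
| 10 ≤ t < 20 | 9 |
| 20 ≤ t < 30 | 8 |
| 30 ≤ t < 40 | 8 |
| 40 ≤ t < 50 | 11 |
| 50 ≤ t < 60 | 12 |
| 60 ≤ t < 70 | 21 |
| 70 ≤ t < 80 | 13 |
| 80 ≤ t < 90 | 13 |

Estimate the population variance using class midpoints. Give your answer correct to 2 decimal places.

Midpoints: 15, 25, 35, 45, 55, 65, 75, 85
n = 95, Σfm = 5215, mean = 54.8947
Σfm² = 331175
Σf(m − x̄)² = Σfm² − (Σfm)²/n = 331175 − 5215²/95 = 44898.9474
Population variance = 44898.9474 / 95 = 472.6205

472.62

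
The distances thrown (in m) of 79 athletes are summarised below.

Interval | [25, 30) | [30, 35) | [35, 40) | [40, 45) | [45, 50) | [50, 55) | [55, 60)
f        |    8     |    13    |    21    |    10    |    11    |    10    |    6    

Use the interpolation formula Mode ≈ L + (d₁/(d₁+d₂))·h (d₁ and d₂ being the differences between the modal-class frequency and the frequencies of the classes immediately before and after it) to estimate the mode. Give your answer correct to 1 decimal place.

37.1

Modal class: [35, 40) (highest frequency 21).
d₁ = 21 − 13 = 8, d₂ = 21 − 10 = 11
Mode ≈ 35 + (8/(8+11)) × 5 = 35 + 2.1053 = 37.1053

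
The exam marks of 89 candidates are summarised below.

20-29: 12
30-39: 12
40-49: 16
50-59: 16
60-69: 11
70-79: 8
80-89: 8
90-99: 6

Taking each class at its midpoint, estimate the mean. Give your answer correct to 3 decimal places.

Midpoints: 24.5, 34.5, 44.5, 54.5, 64.5, 74.5, 84.5, 94.5
Σfm = 12×24.5 + 12×34.5 + 16×44.5 + 16×54.5 + 11×64.5 + 8×74.5 + 8×84.5 + 6×94.5 = 4840.5
n = Σf = 89
Mean = 4840.5 / 89 = 54.3876

54.388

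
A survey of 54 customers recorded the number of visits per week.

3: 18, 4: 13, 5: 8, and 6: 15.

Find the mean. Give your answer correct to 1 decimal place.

4.4

Values: 3, 4, 5, 6
Σfx = 18×3 + 13×4 + 8×5 + 15×6 = 236
n = Σf = 54
Mean = 236 / 54 = 4.3704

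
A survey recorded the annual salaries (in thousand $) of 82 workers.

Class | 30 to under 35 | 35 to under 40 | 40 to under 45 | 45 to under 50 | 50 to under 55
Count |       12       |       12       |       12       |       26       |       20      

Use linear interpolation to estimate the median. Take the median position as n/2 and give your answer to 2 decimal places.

45.96

Cumulative frequencies: 12, 24, 36, 62, 82
n = 82; position = n/2 = 41.
This falls in the class 45 to under 50: L = 45, F = 36, f = 26, h = 5.
Median ≈ 45 + ((41 − 36) / 26) × 5 = 45.9615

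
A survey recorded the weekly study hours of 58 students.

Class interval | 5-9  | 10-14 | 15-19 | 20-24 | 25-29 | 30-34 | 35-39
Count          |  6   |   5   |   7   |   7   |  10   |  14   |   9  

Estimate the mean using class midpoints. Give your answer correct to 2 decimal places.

24.59

Midpoints: 7, 12, 17, 22, 27, 32, 37
Σfm = 6×7 + 5×12 + 7×17 + 7×22 + 10×27 + 14×32 + 9×37 = 1426
n = Σf = 58
Mean = 1426 / 58 = 24.5862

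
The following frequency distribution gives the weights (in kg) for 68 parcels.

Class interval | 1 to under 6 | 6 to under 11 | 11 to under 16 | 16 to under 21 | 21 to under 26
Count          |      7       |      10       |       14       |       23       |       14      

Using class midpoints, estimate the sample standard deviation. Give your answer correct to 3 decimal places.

Midpoints: 3.5, 8.5, 13.5, 18.5, 23.5
n = 68, Σfm = 1053, mean = 15.4853
Σfm² = 18963
Σf(m − x̄)² = Σfm² − (Σfm)²/n = 18963 − 1053²/68 = 2656.9853
Sample variance = 2656.9853 / 67 = 39.6565
Standard deviation = √39.6565 = 6.2973

6.297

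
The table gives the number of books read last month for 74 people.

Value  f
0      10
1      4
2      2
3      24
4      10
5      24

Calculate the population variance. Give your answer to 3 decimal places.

2.833

Values: 0, 1, 2, 3, 4, 5
n = 74, Σfx = 240, mean = 3.2432
Σfx² = 988
Σf(x − x̄)² = Σfx² − (Σfx)²/n = 988 − 240²/74 = 209.6216
Population variance = 209.6216 / 74 = 2.8327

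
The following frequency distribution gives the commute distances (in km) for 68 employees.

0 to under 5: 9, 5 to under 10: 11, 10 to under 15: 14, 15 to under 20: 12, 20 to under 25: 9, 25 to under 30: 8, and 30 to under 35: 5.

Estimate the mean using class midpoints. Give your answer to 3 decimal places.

15.809

Midpoints: 2.5, 7.5, 12.5, 17.5, 22.5, 27.5, 32.5
Σfm = 9×2.5 + 11×7.5 + 14×12.5 + 12×17.5 + 9×22.5 + 8×27.5 + 5×32.5 = 1075
n = Σf = 68
Mean = 1075 / 68 = 15.8088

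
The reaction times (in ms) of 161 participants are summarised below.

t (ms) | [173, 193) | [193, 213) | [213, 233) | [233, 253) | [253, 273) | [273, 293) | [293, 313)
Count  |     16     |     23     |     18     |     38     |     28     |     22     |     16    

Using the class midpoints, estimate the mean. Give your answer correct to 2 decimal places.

243.99

Midpoints: 183, 203, 223, 243, 263, 283, 303
Σfm = 16×183 + 23×203 + 18×223 + 38×243 + 28×263 + 22×283 + 16×303 = 39283
n = Σf = 161
Mean = 39283 / 161 = 243.9938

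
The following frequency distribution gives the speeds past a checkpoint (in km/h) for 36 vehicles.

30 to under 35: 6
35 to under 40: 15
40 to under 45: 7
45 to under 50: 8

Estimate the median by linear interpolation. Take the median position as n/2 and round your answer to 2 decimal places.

Cumulative frequencies: 6, 21, 28, 36
n = 36; position = n/2 = 18.
This falls in the class 35 to under 40: L = 35, F = 6, f = 15, h = 5.
Median ≈ 35 + ((18 − 6) / 15) × 5 = 39.0000

39.00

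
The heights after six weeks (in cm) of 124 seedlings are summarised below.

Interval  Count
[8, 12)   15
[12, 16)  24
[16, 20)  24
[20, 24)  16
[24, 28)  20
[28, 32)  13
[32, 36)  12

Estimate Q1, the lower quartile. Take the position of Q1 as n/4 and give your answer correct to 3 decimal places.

14.667

Cumulative frequencies: 15, 39, 63, 79, 99, 112, 124
n = 124; position = n/4 = 31.
This falls in the class [12, 16): L = 12, F = 15, f = 24, h = 4.
Lower quartile ≈ 12 + ((31 − 15) / 24) × 4 = 14.6667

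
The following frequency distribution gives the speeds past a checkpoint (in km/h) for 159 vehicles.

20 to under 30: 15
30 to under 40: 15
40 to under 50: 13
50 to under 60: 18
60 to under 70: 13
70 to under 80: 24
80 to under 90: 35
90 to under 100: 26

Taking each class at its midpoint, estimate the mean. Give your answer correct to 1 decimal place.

66.4

Midpoints: 25, 35, 45, 55, 65, 75, 85, 95
Σfm = 15×25 + 15×35 + 13×45 + 18×55 + 13×65 + 24×75 + 35×85 + 26×95 = 10565
n = Σf = 159
Mean = 10565 / 159 = 66.4465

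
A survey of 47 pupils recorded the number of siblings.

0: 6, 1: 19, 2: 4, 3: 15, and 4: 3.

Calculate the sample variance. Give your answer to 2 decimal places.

1.48

Values: 0, 1, 2, 3, 4
n = 47, Σfx = 84, mean = 1.7872
Σfx² = 218
Σf(x − x̄)² = Σfx² − (Σfx)²/n = 218 − 84²/47 = 67.8723
Sample variance = 67.8723 / 46 = 1.4755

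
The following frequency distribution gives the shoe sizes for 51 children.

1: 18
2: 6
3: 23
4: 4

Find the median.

Cumulative frequencies: 18, 24, 47, 51
n = 51, so the median is the value in position (n+1)/2 = 26.
Position 26 falls at value 3.

3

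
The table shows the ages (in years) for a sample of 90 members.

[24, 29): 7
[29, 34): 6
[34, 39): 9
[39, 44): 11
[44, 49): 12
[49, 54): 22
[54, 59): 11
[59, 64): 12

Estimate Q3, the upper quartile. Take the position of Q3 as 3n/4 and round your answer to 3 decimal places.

Cumulative frequencies: 7, 13, 22, 33, 45, 67, 78, 90
n = 90; position = 3n/4 = 67.5.
This falls in the class [54, 59): L = 54, F = 67, f = 11, h = 5.
Upper quartile ≈ 54 + ((67.5 − 67) / 11) × 5 = 54.2273

54.227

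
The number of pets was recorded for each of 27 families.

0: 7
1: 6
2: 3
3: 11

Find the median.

Cumulative frequencies: 7, 13, 16, 27
n = 27, so the median is the value in position (n+1)/2 = 14.
Position 14 falls at value 2.

2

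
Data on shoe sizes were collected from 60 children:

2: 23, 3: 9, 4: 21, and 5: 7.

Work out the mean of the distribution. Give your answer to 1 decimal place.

Values: 2, 3, 4, 5
Σfx = 23×2 + 9×3 + 21×4 + 7×5 = 192
n = Σf = 60
Mean = 192 / 60 = 3.2000

3.2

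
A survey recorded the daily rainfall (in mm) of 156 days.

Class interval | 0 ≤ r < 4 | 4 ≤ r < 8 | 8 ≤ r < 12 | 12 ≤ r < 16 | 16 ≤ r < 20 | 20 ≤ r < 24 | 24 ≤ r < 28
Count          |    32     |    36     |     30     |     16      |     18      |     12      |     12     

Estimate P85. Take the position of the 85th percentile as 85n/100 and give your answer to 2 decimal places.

Cumulative frequencies: 32, 68, 98, 114, 132, 144, 156
n = 156; position = 85n/100 = 132.6.
This falls in the class 20 ≤ r < 24: L = 20, F = 132, f = 12, h = 4.
85th percentile ≈ 20 + ((132.6 − 132) / 12) × 4 = 20.2000

20.20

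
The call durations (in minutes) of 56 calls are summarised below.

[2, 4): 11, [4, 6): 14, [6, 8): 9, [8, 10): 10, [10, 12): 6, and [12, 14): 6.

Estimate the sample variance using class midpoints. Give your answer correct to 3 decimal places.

Midpoints: 3, 5, 7, 9, 11, 13
n = 56, Σfm = 400, mean = 7.1429
Σfm² = 3440
Σf(m − x̄)² = Σfm² − (Σfm)²/n = 3440 − 400²/56 = 582.8571
Sample variance = 582.8571 / 55 = 10.5974

10.597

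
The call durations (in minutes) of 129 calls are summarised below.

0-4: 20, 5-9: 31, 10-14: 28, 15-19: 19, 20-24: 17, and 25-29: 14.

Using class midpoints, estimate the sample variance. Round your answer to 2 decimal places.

Midpoints: 2, 7, 12, 17, 22, 27
n = 129, Σfm = 1668, mean = 12.9302
Σfm² = 29556
Σf(m − x̄)² = Σfm² − (Σfm)²/n = 29556 − 1668²/129 = 7988.3721
Sample variance = 7988.3721 / 128 = 62.4092

62.41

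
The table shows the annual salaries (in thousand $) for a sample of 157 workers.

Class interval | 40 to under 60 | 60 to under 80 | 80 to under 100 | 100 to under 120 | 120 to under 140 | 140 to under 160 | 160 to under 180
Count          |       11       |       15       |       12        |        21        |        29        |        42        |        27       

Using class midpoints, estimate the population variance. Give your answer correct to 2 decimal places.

1326.89

Midpoints: 50, 70, 90, 110, 130, 150, 170
n = 157, Σfm = 19650, mean = 125.1592
Σfm² = 2667700
Σf(m − x̄)² = Σfm² − (Σfm)²/n = 2667700 − 19650²/157 = 208321.0191
Population variance = 208321.0191 / 157 = 1326.8855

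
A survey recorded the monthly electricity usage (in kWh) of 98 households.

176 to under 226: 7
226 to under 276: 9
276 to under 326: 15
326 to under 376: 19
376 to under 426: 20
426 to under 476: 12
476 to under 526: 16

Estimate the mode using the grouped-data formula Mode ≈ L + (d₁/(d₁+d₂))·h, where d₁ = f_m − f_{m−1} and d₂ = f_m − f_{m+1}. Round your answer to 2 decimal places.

Modal class: 376 to under 426 (highest frequency 20).
d₁ = 20 − 19 = 1, d₂ = 20 − 12 = 8
Mode ≈ 376 + (1/(1+8)) × 50 = 376 + 5.5556 = 381.5556

381.56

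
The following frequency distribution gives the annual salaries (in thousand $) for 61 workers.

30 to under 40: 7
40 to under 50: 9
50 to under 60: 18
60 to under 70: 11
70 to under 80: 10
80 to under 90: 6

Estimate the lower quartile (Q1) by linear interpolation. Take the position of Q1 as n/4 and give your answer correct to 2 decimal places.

49.17

Cumulative frequencies: 7, 16, 34, 45, 55, 61
n = 61; position = n/4 = 15.25.
This falls in the class 40 to under 50: L = 40, F = 7, f = 9, h = 10.
Lower quartile ≈ 40 + ((15.25 − 7) / 9) × 10 = 49.1667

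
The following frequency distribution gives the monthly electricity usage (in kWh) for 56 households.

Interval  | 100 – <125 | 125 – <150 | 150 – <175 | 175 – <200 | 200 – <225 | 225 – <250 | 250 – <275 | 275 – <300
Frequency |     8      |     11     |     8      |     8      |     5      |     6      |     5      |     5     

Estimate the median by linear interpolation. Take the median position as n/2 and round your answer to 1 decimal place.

178.1

Cumulative frequencies: 8, 19, 27, 35, 40, 46, 51, 56
n = 56; position = n/2 = 28.
This falls in the class 175 – <200: L = 175, F = 27, f = 8, h = 25.
Median ≈ 175 + ((28 − 27) / 8) × 25 = 178.1250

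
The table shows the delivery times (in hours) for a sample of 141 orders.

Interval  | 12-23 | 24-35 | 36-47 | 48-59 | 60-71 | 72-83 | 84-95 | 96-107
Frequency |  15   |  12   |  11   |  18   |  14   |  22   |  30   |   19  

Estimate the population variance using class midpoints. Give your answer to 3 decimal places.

Midpoints: 17.5, 29.5, 41.5, 53.5, 65.5, 77.5, 89.5, 101.5
n = 141, Σfm = 9271.5, mean = 65.7553
Σfm² = 713753.25
Σf(m − x̄)² = Σfm² − (Σfm)²/n = 713753.25 − 9271.5²/141 = 104102.8085
Population variance = 104102.8085 / 141 = 738.3178

738.318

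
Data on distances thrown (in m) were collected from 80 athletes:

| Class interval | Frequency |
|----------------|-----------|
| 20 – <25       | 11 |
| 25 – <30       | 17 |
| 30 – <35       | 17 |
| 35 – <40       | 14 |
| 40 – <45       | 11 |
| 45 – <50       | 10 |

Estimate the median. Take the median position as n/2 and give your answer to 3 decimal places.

Cumulative frequencies: 11, 28, 45, 59, 70, 80
n = 80; position = n/2 = 40.
This falls in the class 30 – <35: L = 30, F = 28, f = 17, h = 5.
Median ≈ 30 + ((40 − 28) / 17) × 5 = 33.5294

33.529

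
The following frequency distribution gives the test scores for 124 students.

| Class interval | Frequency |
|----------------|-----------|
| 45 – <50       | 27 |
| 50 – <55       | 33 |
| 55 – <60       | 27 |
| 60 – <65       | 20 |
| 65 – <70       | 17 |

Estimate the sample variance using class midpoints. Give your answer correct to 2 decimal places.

Midpoints: 47.5, 52.5, 57.5, 62.5, 67.5
n = 124, Σfm = 6965, mean = 56.1694
Σfm² = 396725
Σf(m − x̄)² = Σfm² − (Σfm)²/n = 396725 − 6965²/124 = 5505.4435
Sample variance = 5505.4435 / 123 = 44.7597

44.76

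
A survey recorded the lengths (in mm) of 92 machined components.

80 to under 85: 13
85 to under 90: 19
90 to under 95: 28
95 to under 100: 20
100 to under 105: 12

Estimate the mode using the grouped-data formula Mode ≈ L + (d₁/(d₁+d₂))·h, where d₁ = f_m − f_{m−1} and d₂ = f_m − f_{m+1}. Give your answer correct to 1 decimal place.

92.6

Modal class: 90 to under 95 (highest frequency 28).
d₁ = 28 − 19 = 9, d₂ = 28 − 20 = 8
Mode ≈ 90 + (9/(9+8)) × 5 = 90 + 2.6471 = 92.6471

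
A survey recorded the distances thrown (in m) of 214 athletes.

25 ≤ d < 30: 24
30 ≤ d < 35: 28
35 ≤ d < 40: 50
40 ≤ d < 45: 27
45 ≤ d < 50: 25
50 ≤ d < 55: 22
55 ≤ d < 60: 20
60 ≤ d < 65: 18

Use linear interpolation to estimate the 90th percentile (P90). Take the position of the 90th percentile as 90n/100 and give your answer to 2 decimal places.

59.15

Cumulative frequencies: 24, 52, 102, 129, 154, 176, 196, 214
n = 214; position = 90n/100 = 192.6.
This falls in the class 55 ≤ d < 60: L = 55, F = 176, f = 20, h = 5.
90th percentile ≈ 55 + ((192.6 − 176) / 20) × 5 = 59.1500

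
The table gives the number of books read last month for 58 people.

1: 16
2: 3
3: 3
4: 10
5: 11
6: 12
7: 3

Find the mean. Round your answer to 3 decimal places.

3.776

Values: 1, 2, 3, 4, 5, 6, 7
Σfx = 16×1 + 3×2 + 3×3 + 10×4 + 11×5 + 12×6 + 3×7 = 219
n = Σf = 58
Mean = 219 / 58 = 3.7759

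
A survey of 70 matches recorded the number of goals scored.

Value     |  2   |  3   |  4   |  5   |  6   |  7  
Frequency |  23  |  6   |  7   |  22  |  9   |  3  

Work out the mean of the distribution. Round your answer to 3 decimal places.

3.957

Values: 2, 3, 4, 5, 6, 7
Σfx = 23×2 + 6×3 + 7×4 + 22×5 + 9×6 + 3×7 = 277
n = Σf = 70
Mean = 277 / 70 = 3.9571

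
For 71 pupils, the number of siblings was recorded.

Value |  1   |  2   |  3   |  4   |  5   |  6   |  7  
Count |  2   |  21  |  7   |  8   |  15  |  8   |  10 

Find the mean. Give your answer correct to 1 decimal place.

4.1

Values: 1, 2, 3, 4, 5, 6, 7
Σfx = 2×1 + 21×2 + 7×3 + 8×4 + 15×5 + 8×6 + 10×7 = 290
n = Σf = 71
Mean = 290 / 71 = 4.0845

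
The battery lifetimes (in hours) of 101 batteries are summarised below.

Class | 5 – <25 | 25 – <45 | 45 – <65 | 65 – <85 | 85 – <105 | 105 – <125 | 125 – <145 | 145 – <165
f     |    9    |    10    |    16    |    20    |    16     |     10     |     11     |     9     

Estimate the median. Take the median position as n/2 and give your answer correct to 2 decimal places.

80.50

Cumulative frequencies: 9, 19, 35, 55, 71, 81, 92, 101
n = 101; position = n/2 = 50.5.
This falls in the class 65 – <85: L = 65, F = 35, f = 20, h = 20.
Median ≈ 65 + ((50.5 − 35) / 20) × 20 = 80.5000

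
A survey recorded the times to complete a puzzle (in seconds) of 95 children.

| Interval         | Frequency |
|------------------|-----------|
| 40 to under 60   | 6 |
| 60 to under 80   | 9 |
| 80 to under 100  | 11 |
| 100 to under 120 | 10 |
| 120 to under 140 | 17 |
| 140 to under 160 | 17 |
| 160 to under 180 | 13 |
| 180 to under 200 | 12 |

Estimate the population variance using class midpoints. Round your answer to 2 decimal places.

1717.19

Midpoints: 50, 70, 90, 110, 130, 150, 170, 190
n = 95, Σfm = 12270, mean = 129.1579
Σfm² = 1747900
Σf(m − x̄)² = Σfm² − (Σfm)²/n = 1747900 − 12270²/95 = 163132.6316
Population variance = 163132.6316 / 95 = 1717.1856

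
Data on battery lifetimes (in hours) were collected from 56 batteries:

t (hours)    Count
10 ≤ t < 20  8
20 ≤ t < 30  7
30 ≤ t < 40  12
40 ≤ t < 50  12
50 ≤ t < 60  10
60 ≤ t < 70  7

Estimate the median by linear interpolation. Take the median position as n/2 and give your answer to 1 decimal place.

Cumulative frequencies: 8, 15, 27, 39, 49, 56
n = 56; position = n/2 = 28.
This falls in the class 40 ≤ t < 50: L = 40, F = 27, f = 12, h = 10.
Median ≈ 40 + ((28 − 27) / 12) × 10 = 40.8333

40.8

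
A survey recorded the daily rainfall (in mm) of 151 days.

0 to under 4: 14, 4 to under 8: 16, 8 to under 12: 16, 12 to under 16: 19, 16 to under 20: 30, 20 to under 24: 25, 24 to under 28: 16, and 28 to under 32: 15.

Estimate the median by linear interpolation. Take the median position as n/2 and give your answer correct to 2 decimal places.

17.40

Cumulative frequencies: 14, 30, 46, 65, 95, 120, 136, 151
n = 151; position = n/2 = 75.5.
This falls in the class 16 to under 20: L = 16, F = 65, f = 30, h = 4.
Median ≈ 16 + ((75.5 − 65) / 30) × 4 = 17.4000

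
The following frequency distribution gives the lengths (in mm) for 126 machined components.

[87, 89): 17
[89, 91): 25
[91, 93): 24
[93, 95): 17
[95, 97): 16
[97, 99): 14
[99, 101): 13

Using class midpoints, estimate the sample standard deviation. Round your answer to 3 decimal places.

3.803

Midpoints: 88, 90, 92, 94, 96, 98, 100
n = 126, Σfm = 11760, mean = 93.3333
Σfm² = 1099408
Σf(m − x̄)² = Σfm² − (Σfm)²/n = 1099408 − 11760²/126 = 1808.0000
Sample variance = 1808.0000 / 125 = 14.4640
Standard deviation = √14.4640 = 3.8032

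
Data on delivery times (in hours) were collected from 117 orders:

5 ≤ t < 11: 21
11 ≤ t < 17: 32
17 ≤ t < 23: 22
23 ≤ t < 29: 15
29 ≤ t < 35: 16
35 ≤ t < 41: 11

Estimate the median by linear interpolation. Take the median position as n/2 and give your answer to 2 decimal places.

18.50

Cumulative frequencies: 21, 53, 75, 90, 106, 117
n = 117; position = n/2 = 58.5.
This falls in the class 17 ≤ t < 23: L = 17, F = 53, f = 22, h = 6.
Median ≈ 17 + ((58.5 − 53) / 22) × 6 = 18.5000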